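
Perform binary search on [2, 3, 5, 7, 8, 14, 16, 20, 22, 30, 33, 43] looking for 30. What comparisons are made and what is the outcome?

Binary search for 30 in [2, 3, 5, 7, 8, 14, 16, 20, 22, 30, 33, 43]:

lo=0, hi=11, mid=5, arr[mid]=14 -> 14 < 30, search right half
lo=6, hi=11, mid=8, arr[mid]=22 -> 22 < 30, search right half
lo=9, hi=11, mid=10, arr[mid]=33 -> 33 > 30, search left half
lo=9, hi=9, mid=9, arr[mid]=30 -> Found target at index 9!

Binary search finds 30 at index 9 after 4 comparisons. The search repeatedly halves the search space by comparing with the middle element.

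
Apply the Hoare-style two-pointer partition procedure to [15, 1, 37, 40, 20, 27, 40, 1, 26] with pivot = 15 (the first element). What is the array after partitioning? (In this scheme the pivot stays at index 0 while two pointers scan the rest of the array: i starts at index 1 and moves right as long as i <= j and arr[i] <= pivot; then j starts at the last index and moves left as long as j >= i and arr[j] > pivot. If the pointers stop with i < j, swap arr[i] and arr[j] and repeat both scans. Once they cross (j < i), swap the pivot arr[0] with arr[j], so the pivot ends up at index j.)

Hoare-style two-pointer partition with pivot = 15:

Initial array: [15, 1, 37, 40, 20, 27, 40, 1, 26]

Pointers start at i = 1, j = 8.
i stops at index 2 (arr[2]=37 > 15), j stops at index 7 (arr[7]=1 <= 15): swap arr[2] and arr[7], array becomes [15, 1, 1, 40, 20, 27, 40, 37, 26]
i ends at 3, j ends at 2: the pointers have crossed (j < i), so scanning stops.

Swap pivot arr[0] with arr[2] to place pivot at position 2: [1, 1, 15, 40, 20, 27, 40, 37, 26]
Pivot position: 2

After partitioning with pivot 15, the array becomes [1, 1, 15, 40, 20, 27, 40, 37, 26]. The pivot is placed at index 2. All elements to the left of the pivot are <= 15, and all elements to the right are > 15.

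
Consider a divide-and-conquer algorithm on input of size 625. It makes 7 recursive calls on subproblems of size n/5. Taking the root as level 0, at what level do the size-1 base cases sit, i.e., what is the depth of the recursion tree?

For divide and conquer with division factor 5:

Problem sizes at each level:
Level 0: 625
Level 1: 125
Level 2: 25
Level 3: 5
Level 4: 1

The root is level 0 and the size-1 base case is level 4 (the tree spans levels 0 through 4, i.e. 5 levels counting the root), so the depth is the number of divisions: log_5(625) = 4

The recursion tree depth is log_5(625) = 4. At each level, the problem size is divided by 5, so it takes 4 divisions to reduce to a base case of size 1. The algorithm makes 7 recursive calls at each level.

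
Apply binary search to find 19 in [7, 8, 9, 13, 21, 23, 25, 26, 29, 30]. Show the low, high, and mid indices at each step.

Binary search for 19 in [7, 8, 9, 13, 21, 23, 25, 26, 29, 30]:

lo=0, hi=9, mid=4, arr[mid]=21 -> 21 > 19, search left half
lo=0, hi=3, mid=1, arr[mid]=8 -> 8 < 19, search right half
lo=2, hi=3, mid=2, arr[mid]=9 -> 9 < 19, search right half
lo=3, hi=3, mid=3, arr[mid]=13 -> 13 < 19, search right half
lo=4 > hi=3, target 19 not found

Binary search determines that 19 is not in the array after 4 comparisons. The search space was exhausted without finding the target.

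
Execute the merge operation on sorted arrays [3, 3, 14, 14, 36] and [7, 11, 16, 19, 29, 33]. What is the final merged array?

Merging process:

Compare 3 vs 7: take 3 from left. Merged: [3]
Compare 3 vs 7: take 3 from left. Merged: [3, 3]
Compare 14 vs 7: take 7 from right. Merged: [3, 3, 7]
Compare 14 vs 11: take 11 from right. Merged: [3, 3, 7, 11]
Compare 14 vs 16: take 14 from left. Merged: [3, 3, 7, 11, 14]
Compare 14 vs 16: take 14 from left. Merged: [3, 3, 7, 11, 14, 14]
Compare 36 vs 16: take 16 from right. Merged: [3, 3, 7, 11, 14, 14, 16]
Compare 36 vs 19: take 19 from right. Merged: [3, 3, 7, 11, 14, 14, 16, 19]
Compare 36 vs 29: take 29 from right. Merged: [3, 3, 7, 11, 14, 14, 16, 19, 29]
Compare 36 vs 33: take 33 from right. Merged: [3, 3, 7, 11, 14, 14, 16, 19, 29, 33]
Append remaining from left: [36]. Merged: [3, 3, 7, 11, 14, 14, 16, 19, 29, 33, 36]

Final merged array: [3, 3, 7, 11, 14, 14, 16, 19, 29, 33, 36]
Total comparisons: 10

The merged array is [3, 3, 7, 11, 14, 14, 16, 19, 29, 33, 36], requiring 10 comparisons. The merge step runs in O(n) time where n is the total number of elements.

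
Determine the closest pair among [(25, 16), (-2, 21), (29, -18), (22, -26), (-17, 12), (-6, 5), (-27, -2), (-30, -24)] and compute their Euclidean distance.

Computing all pairwise distances among 8 points:

d((25, 16), (-2, 21)) = 27.4591
d((25, 16), (29, -18)) = 34.2345
d((25, 16), (22, -26)) = 42.107
d((25, 16), (-17, 12)) = 42.19
d((25, 16), (-6, 5)) = 32.8938
d((25, 16), (-27, -2)) = 55.0273
d((25, 16), (-30, -24)) = 68.0074
d((-2, 21), (29, -18)) = 49.8197
d((-2, 21), (22, -26)) = 52.7731
d((-2, 21), (-17, 12)) = 17.4929
d((-2, 21), (-6, 5)) = 16.4924
d((-2, 21), (-27, -2)) = 33.9706
d((-2, 21), (-30, -24)) = 53.0
d((29, -18), (22, -26)) = 10.6301 <-- minimum
d((29, -18), (-17, 12)) = 54.9181
d((29, -18), (-6, 5)) = 41.8808
d((29, -18), (-27, -2)) = 58.2409
d((29, -18), (-30, -24)) = 59.3043
d((22, -26), (-17, 12)) = 54.4518
d((22, -26), (-6, 5)) = 41.7732
d((22, -26), (-27, -2)) = 54.5619
d((22, -26), (-30, -24)) = 52.0384
d((-17, 12), (-6, 5)) = 13.0384
d((-17, 12), (-27, -2)) = 17.2047
d((-17, 12), (-30, -24)) = 38.2753
d((-6, 5), (-27, -2)) = 22.1359
d((-6, 5), (-30, -24)) = 37.6431
d((-27, -2), (-30, -24)) = 22.2036

Closest pair: (29, -18) and (22, -26) with distance 10.6301

The closest pair is (29, -18) and (22, -26) with Euclidean distance 10.6301. For 8 points, brute-force pairwise comparison is shown above. For large n, the divide-and-conquer algorithm (sort by x, recurse on halves, check the dividing strip) achieves O(n log n).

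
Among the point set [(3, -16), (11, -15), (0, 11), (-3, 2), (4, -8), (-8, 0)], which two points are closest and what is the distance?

Computing all pairwise distances among 6 points:

d((3, -16), (11, -15)) = 8.0623
d((3, -16), (0, 11)) = 27.1662
d((3, -16), (-3, 2)) = 18.9737
d((3, -16), (4, -8)) = 8.0623
d((3, -16), (-8, 0)) = 19.4165
d((11, -15), (0, 11)) = 28.2312
d((11, -15), (-3, 2)) = 22.0227
d((11, -15), (4, -8)) = 9.8995
d((11, -15), (-8, 0)) = 24.2074
d((0, 11), (-3, 2)) = 9.4868
d((0, 11), (4, -8)) = 19.4165
d((0, 11), (-8, 0)) = 13.6015
d((-3, 2), (4, -8)) = 12.2066
d((-3, 2), (-8, 0)) = 5.3852 <-- minimum
d((4, -8), (-8, 0)) = 14.4222

Closest pair: (-3, 2) and (-8, 0) with distance 5.3852

The closest pair is (-3, 2) and (-8, 0) with Euclidean distance 5.3852. For 6 points, brute-force pairwise comparison is shown above. For large n, the divide-and-conquer algorithm (sort by x, recurse on halves, check the dividing strip) achieves O(n log n).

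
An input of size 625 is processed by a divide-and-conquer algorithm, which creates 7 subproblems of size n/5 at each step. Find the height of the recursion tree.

For divide and conquer with division factor 5:

Problem sizes at each level:
Level 0: 625
Level 1: 125
Level 2: 25
Level 3: 5
Level 4: 1

The root is level 0 and the size-1 base case is level 4 (the tree spans levels 0 through 4, i.e. 5 levels counting the root), so the depth is the number of divisions: log_5(625) = 4

The recursion tree depth is log_5(625) = 4. At each level, the problem size is divided by 5, so it takes 4 divisions to reduce to a base case of size 1. The algorithm makes 7 recursive calls at each level.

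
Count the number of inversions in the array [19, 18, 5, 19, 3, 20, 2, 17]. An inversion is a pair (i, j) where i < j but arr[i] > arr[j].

Finding inversions in [19, 18, 5, 19, 3, 20, 2, 17]:

(0, 1): arr[0]=19 > arr[1]=18
(0, 2): arr[0]=19 > arr[2]=5
(0, 4): arr[0]=19 > arr[4]=3
(0, 6): arr[0]=19 > arr[6]=2
(0, 7): arr[0]=19 > arr[7]=17
(1, 2): arr[1]=18 > arr[2]=5
(1, 4): arr[1]=18 > arr[4]=3
(1, 6): arr[1]=18 > arr[6]=2
(1, 7): arr[1]=18 > arr[7]=17
(2, 4): arr[2]=5 > arr[4]=3
(2, 6): arr[2]=5 > arr[6]=2
(3, 4): arr[3]=19 > arr[4]=3
(3, 6): arr[3]=19 > arr[6]=2
(3, 7): arr[3]=19 > arr[7]=17
(4, 6): arr[4]=3 > arr[6]=2
(5, 6): arr[5]=20 > arr[6]=2
(5, 7): arr[5]=20 > arr[7]=17

Total inversions: 17

The array has 17 inversion(s): (0,1), (0,2), (0,4), (0,6), (0,7), (1,2), (1,4), (1,6), (1,7), (2,4), (2,6), (3,4), (3,6), (3,7), (4,6), (5,6), (5,7). Each pair (i,j) satisfies i < j and arr[i] > arr[j].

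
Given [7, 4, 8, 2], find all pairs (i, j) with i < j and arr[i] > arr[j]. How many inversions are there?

Finding inversions in [7, 4, 8, 2]:

(0, 1): arr[0]=7 > arr[1]=4
(0, 3): arr[0]=7 > arr[3]=2
(1, 3): arr[1]=4 > arr[3]=2
(2, 3): arr[2]=8 > arr[3]=2

Total inversions: 4

The array has 4 inversion(s): (0,1), (0,3), (1,3), (2,3). Each pair (i,j) satisfies i < j and arr[i] > arr[j].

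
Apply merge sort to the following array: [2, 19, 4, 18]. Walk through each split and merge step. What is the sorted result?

Merge sort trace:

Split: [2, 19, 4, 18] -> [2, 19] and [4, 18]
  Split: [2, 19] -> [2] and [19]
  Merge: [2] + [19] -> [2, 19]
  Split: [4, 18] -> [4] and [18]
  Merge: [4] + [18] -> [4, 18]
Merge: [2, 19] + [4, 18] -> [2, 4, 18, 19]

Final sorted array: [2, 4, 18, 19]

The merge sort proceeds by recursively splitting the array and merging sorted halves.
After all merges, the sorted array is [2, 4, 18, 19].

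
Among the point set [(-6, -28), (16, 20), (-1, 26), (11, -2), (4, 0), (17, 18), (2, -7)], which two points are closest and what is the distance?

Computing all pairwise distances among 7 points:

d((-6, -28), (16, 20)) = 52.8015
d((-6, -28), (-1, 26)) = 54.231
d((-6, -28), (11, -2)) = 31.0644
d((-6, -28), (4, 0)) = 29.7321
d((-6, -28), (17, 18)) = 51.4296
d((-6, -28), (2, -7)) = 22.4722
d((16, 20), (-1, 26)) = 18.0278
d((16, 20), (11, -2)) = 22.561
d((16, 20), (4, 0)) = 23.3238
d((16, 20), (17, 18)) = 2.2361 <-- minimum
d((16, 20), (2, -7)) = 30.4138
d((-1, 26), (11, -2)) = 30.4631
d((-1, 26), (4, 0)) = 26.4764
d((-1, 26), (17, 18)) = 19.6977
d((-1, 26), (2, -7)) = 33.1361
d((11, -2), (4, 0)) = 7.2801
d((11, -2), (17, 18)) = 20.8806
d((11, -2), (2, -7)) = 10.2956
d((4, 0), (17, 18)) = 22.2036
d((4, 0), (2, -7)) = 7.2801
d((17, 18), (2, -7)) = 29.1548

Closest pair: (16, 20) and (17, 18) with distance 2.2361

The closest pair is (16, 20) and (17, 18) with Euclidean distance 2.2361. For 7 points, brute-force pairwise comparison is shown above. For large n, the divide-and-conquer algorithm (sort by x, recurse on halves, check the dividing strip) achieves O(n log n).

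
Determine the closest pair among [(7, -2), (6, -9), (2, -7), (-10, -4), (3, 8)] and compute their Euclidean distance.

Computing all pairwise distances among 5 points:

d((7, -2), (6, -9)) = 7.0711
d((7, -2), (2, -7)) = 7.0711
d((7, -2), (-10, -4)) = 17.1172
d((7, -2), (3, 8)) = 10.7703
d((6, -9), (2, -7)) = 4.4721 <-- minimum
d((6, -9), (-10, -4)) = 16.7631
d((6, -9), (3, 8)) = 17.2627
d((2, -7), (-10, -4)) = 12.3693
d((2, -7), (3, 8)) = 15.0333
d((-10, -4), (3, 8)) = 17.6918

Closest pair: (6, -9) and (2, -7) with distance 4.4721

The closest pair is (6, -9) and (2, -7) with Euclidean distance 4.4721. For 5 points, brute-force pairwise comparison is shown above. For large n, the divide-and-conquer algorithm (sort by x, recurse on halves, check the dividing strip) achieves O(n log n).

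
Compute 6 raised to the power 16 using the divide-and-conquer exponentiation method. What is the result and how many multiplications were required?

Computing 6^16 by squaring (build up from 6^1; each line after the first costs one multiplication):

6^1 = 6
6^2 = (6^1)^2 = 6^2 = 36
6^4 = (6^2)^2 = 36^2 = 1296
6^8 = (6^4)^2 = 1296^2 = 1679616
6^16 = (6^8)^2 = 1679616^2 = 2821109907456

Result: 2821109907456
Multiplications needed: 4 (4 lines after 6^1)

6^16 = 2821109907456. Using exponentiation by squaring, this requires 4 multiplications. The key idea: if the exponent is even, square the half-power; if odd, multiply by the base once.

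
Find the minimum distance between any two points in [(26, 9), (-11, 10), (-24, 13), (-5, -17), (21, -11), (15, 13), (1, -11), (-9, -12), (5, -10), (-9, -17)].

Computing all pairwise distances among 10 points:

d((26, 9), (-11, 10)) = 37.0135
d((26, 9), (-24, 13)) = 50.1597
d((26, 9), (-5, -17)) = 40.4599
d((26, 9), (21, -11)) = 20.6155
d((26, 9), (15, 13)) = 11.7047
d((26, 9), (1, -11)) = 32.0156
d((26, 9), (-9, -12)) = 40.8167
d((26, 9), (5, -10)) = 28.3196
d((26, 9), (-9, -17)) = 43.6005
d((-11, 10), (-24, 13)) = 13.3417
d((-11, 10), (-5, -17)) = 27.6586
d((-11, 10), (21, -11)) = 38.2753
d((-11, 10), (15, 13)) = 26.1725
d((-11, 10), (1, -11)) = 24.1868
d((-11, 10), (-9, -12)) = 22.0907
d((-11, 10), (5, -10)) = 25.6125
d((-11, 10), (-9, -17)) = 27.074
d((-24, 13), (-5, -17)) = 35.5106
d((-24, 13), (21, -11)) = 51.0
d((-24, 13), (15, 13)) = 39.0
d((-24, 13), (1, -11)) = 34.6554
d((-24, 13), (-9, -12)) = 29.1548
d((-24, 13), (5, -10)) = 37.0135
d((-24, 13), (-9, -17)) = 33.541
d((-5, -17), (21, -11)) = 26.6833
d((-5, -17), (15, 13)) = 36.0555
d((-5, -17), (1, -11)) = 8.4853
d((-5, -17), (-9, -12)) = 6.4031
d((-5, -17), (5, -10)) = 12.2066
d((-5, -17), (-9, -17)) = 4.0 <-- minimum
d((21, -11), (15, 13)) = 24.7386
d((21, -11), (1, -11)) = 20.0
d((21, -11), (-9, -12)) = 30.0167
d((21, -11), (5, -10)) = 16.0312
d((21, -11), (-9, -17)) = 30.5941
d((15, 13), (1, -11)) = 27.7849
d((15, 13), (-9, -12)) = 34.6554
d((15, 13), (5, -10)) = 25.0799
d((15, 13), (-9, -17)) = 38.4187
d((1, -11), (-9, -12)) = 10.0499
d((1, -11), (5, -10)) = 4.1231
d((1, -11), (-9, -17)) = 11.6619
d((-9, -12), (5, -10)) = 14.1421
d((-9, -12), (-9, -17)) = 5.0
d((5, -10), (-9, -17)) = 15.6525

Closest pair: (-5, -17) and (-9, -17) with distance 4.0

The closest pair is (-5, -17) and (-9, -17) with Euclidean distance 4.0. For 10 points, brute-force pairwise comparison is shown above. For large n, the divide-and-conquer algorithm (sort by x, recurse on halves, check the dividing strip) achieves O(n log n).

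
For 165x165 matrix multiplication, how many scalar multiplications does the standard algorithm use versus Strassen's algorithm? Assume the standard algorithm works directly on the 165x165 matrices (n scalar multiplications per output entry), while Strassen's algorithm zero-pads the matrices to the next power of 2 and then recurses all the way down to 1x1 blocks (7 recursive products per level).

Matrix multiplication for 165x165 matrices:

Strassen's algorithm requires power-of-2 dimensions. Pad 165x165 to 256x256 (next power of 2).

Standard algorithm: 165^3 = 4492125 multiplications
Strassen's algorithm: 7^(log2(256)) = 7^8 = 5764801 multiplications
Difference: 4492125 - 5764801 = -1272676 (Strassen uses MORE here due to padding overhead — for small or just-over-power-of-2 n, padding can outweigh the per-level savings)

Standard: 4492125 multiplications (165^3). Strassen: 5764801 multiplications (7^8, after padding to 256x256). Strassen reduces 8 recursive multiplications to 7 at each level.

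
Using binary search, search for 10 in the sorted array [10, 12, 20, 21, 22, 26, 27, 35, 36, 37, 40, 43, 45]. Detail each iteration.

Binary search for 10 in [10, 12, 20, 21, 22, 26, 27, 35, 36, 37, 40, 43, 45]:

lo=0, hi=12, mid=6, arr[mid]=27 -> 27 > 10, search left half
lo=0, hi=5, mid=2, arr[mid]=20 -> 20 > 10, search left half
lo=0, hi=1, mid=0, arr[mid]=10 -> Found target at index 0!

Binary search finds 10 at index 0 after 3 comparisons. The search repeatedly halves the search space by comparing with the middle element.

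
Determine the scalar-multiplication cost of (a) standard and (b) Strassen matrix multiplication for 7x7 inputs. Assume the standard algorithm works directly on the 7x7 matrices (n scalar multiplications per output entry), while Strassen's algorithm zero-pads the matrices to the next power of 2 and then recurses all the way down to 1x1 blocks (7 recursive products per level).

Matrix multiplication for 7x7 matrices:

Strassen's algorithm requires power-of-2 dimensions. Pad 7x7 to 8x8 (next power of 2).

Standard algorithm: 7^3 = 343 multiplications
Strassen's algorithm: 7^(log2(8)) = 7^3 = 343 multiplications
Savings: 343 - 343 = 0 multiplications

Standard: 343 multiplications (7^3). Strassen: 343 multiplications (7^3, after padding to 8x8). Strassen reduces 8 recursive multiplications to 7 at each level.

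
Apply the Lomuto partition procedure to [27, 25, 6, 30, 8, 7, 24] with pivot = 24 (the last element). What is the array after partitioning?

Lomuto partition with pivot = 24:

Initial array: [27, 25, 6, 30, 8, 7, 24]

arr[0]=27 > 24: no swap
arr[1]=25 > 24: no swap
arr[2]=6 <= 24: swap with position 0, array becomes [6, 25, 27, 30, 8, 7, 24]
arr[3]=30 > 24: no swap
arr[4]=8 <= 24: swap with position 1, array becomes [6, 8, 27, 30, 25, 7, 24]
arr[5]=7 <= 24: swap with position 2, array becomes [6, 8, 7, 30, 25, 27, 24]

Place pivot at position 3: [6, 8, 7, 24, 25, 27, 30]
Pivot position: 3

After partitioning with pivot 24, the array becomes [6, 8, 7, 24, 25, 27, 30]. The pivot is placed at index 3. All elements to the left of the pivot are <= 24, and all elements to the right are > 24.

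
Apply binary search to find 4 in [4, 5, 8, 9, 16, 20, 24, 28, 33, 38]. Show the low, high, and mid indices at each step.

Binary search for 4 in [4, 5, 8, 9, 16, 20, 24, 28, 33, 38]:

lo=0, hi=9, mid=4, arr[mid]=16 -> 16 > 4, search left half
lo=0, hi=3, mid=1, arr[mid]=5 -> 5 > 4, search left half
lo=0, hi=0, mid=0, arr[mid]=4 -> Found target at index 0!

Binary search finds 4 at index 0 after 3 comparisons. The search repeatedly halves the search space by comparing with the middle element.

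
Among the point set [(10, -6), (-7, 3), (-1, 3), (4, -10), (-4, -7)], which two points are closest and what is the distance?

Computing all pairwise distances among 5 points:

d((10, -6), (-7, 3)) = 19.2354
d((10, -6), (-1, 3)) = 14.2127
d((10, -6), (4, -10)) = 7.2111
d((10, -6), (-4, -7)) = 14.0357
d((-7, 3), (-1, 3)) = 6.0 <-- minimum
d((-7, 3), (4, -10)) = 17.0294
d((-7, 3), (-4, -7)) = 10.4403
d((-1, 3), (4, -10)) = 13.9284
d((-1, 3), (-4, -7)) = 10.4403
d((4, -10), (-4, -7)) = 8.544

Closest pair: (-7, 3) and (-1, 3) with distance 6.0

The closest pair is (-7, 3) and (-1, 3) with Euclidean distance 6.0. For 5 points, brute-force pairwise comparison is shown above. For large n, the divide-and-conquer algorithm (sort by x, recurse on halves, check the dividing strip) achieves O(n log n).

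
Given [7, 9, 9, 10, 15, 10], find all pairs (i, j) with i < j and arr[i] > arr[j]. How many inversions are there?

Finding inversions in [7, 9, 9, 10, 15, 10]:

(4, 5): arr[4]=15 > arr[5]=10

Total inversions: 1

The array has 1 inversion(s): (4,5). Each pair (i,j) satisfies i < j and arr[i] > arr[j].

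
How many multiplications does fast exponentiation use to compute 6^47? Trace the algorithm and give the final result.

Computing 6^47 by squaring (build up from 6^1; each line after the first costs one multiplication):

6^1 = 6
6^2 = (6^1)^2 = 6^2 = 36
6^4 = (6^2)^2 = 36^2 = 1296
6^5 = 6 * 6^4 = 6 * 1296 = 7776
6^10 = (6^5)^2 = 7776^2 = 60466176
6^11 = 6 * 6^10 = 6 * 60466176 = 362797056
6^22 = (6^11)^2 = 362797056^2 = 131621703842267136
6^23 = 6 * 6^22 = 6 * 131621703842267136 = 789730223053602816
6^46 = (6^23)^2 = 789730223053602816^2 = 623673825204293256669089197883129856
6^47 = 6 * 6^46 = 6 * 623673825204293256669089197883129856 = 3742042951225759540014535187298779136

Result: 3742042951225759540014535187298779136
Multiplications needed: 9 (9 lines after 6^1)

6^47 = 3742042951225759540014535187298779136. Using exponentiation by squaring, this requires 9 multiplications. The key idea: if the exponent is even, square the half-power; if odd, multiply by the base once.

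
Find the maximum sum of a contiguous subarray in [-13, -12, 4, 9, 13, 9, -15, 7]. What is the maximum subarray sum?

Using Kadane's algorithm on [-13, -12, 4, 9, 13, 9, -15, 7]:

Scanning through the array:
Position 1 (value -12): max_ending_here = -12, max_so_far = -12
Position 2 (value 4): max_ending_here = 4, max_so_far = 4
Position 3 (value 9): max_ending_here = 13, max_so_far = 13
Position 4 (value 13): max_ending_here = 26, max_so_far = 26
Position 5 (value 9): max_ending_here = 35, max_so_far = 35
Position 6 (value -15): max_ending_here = 20, max_so_far = 35
Position 7 (value 7): max_ending_here = 27, max_so_far = 35

Maximum subarray: [4, 9, 13, 9]
Maximum sum: 35

The maximum subarray is [4, 9, 13, 9] with sum 35. This subarray runs from index 2 to index 5.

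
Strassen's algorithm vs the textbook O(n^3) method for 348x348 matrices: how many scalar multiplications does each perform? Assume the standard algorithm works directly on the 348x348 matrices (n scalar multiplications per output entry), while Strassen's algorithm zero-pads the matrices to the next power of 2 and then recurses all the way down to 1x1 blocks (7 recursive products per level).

Matrix multiplication for 348x348 matrices:

Strassen's algorithm requires power-of-2 dimensions. Pad 348x348 to 512x512 (next power of 2).

Standard algorithm: 348^3 = 42144192 multiplications
Strassen's algorithm: 7^(log2(512)) = 7^9 = 40353607 multiplications
Savings: 42144192 - 40353607 = 1790585 multiplications

Standard: 42144192 multiplications (348^3). Strassen: 40353607 multiplications (7^9, after padding to 512x512). Strassen reduces 8 recursive multiplications to 7 at each level.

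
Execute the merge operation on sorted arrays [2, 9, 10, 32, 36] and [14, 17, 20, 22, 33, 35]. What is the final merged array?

Merging process:

Compare 2 vs 14: take 2 from left. Merged: [2]
Compare 9 vs 14: take 9 from left. Merged: [2, 9]
Compare 10 vs 14: take 10 from left. Merged: [2, 9, 10]
Compare 32 vs 14: take 14 from right. Merged: [2, 9, 10, 14]
Compare 32 vs 17: take 17 from right. Merged: [2, 9, 10, 14, 17]
Compare 32 vs 20: take 20 from right. Merged: [2, 9, 10, 14, 17, 20]
Compare 32 vs 22: take 22 from right. Merged: [2, 9, 10, 14, 17, 20, 22]
Compare 32 vs 33: take 32 from left. Merged: [2, 9, 10, 14, 17, 20, 22, 32]
Compare 36 vs 33: take 33 from right. Merged: [2, 9, 10, 14, 17, 20, 22, 32, 33]
Compare 36 vs 35: take 35 from right. Merged: [2, 9, 10, 14, 17, 20, 22, 32, 33, 35]
Append remaining from left: [36]. Merged: [2, 9, 10, 14, 17, 20, 22, 32, 33, 35, 36]

Final merged array: [2, 9, 10, 14, 17, 20, 22, 32, 33, 35, 36]
Total comparisons: 10

The merged array is [2, 9, 10, 14, 17, 20, 22, 32, 33, 35, 36], requiring 10 comparisons. The merge step runs in O(n) time where n is the total number of elements.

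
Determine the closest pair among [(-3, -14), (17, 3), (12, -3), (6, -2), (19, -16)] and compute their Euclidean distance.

Computing all pairwise distances among 5 points:

d((-3, -14), (17, 3)) = 26.2488
d((-3, -14), (12, -3)) = 18.6011
d((-3, -14), (6, -2)) = 15.0
d((-3, -14), (19, -16)) = 22.0907
d((17, 3), (12, -3)) = 7.8102
d((17, 3), (6, -2)) = 12.083
d((17, 3), (19, -16)) = 19.105
d((12, -3), (6, -2)) = 6.0828 <-- minimum
d((12, -3), (19, -16)) = 14.7648
d((6, -2), (19, -16)) = 19.105

Closest pair: (12, -3) and (6, -2) with distance 6.0828

The closest pair is (12, -3) and (6, -2) with Euclidean distance 6.0828. For 5 points, brute-force pairwise comparison is shown above. For large n, the divide-and-conquer algorithm (sort by x, recurse on halves, check the dividing strip) achieves O(n log n).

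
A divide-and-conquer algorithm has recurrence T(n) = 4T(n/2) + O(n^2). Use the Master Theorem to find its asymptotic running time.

Master Theorem for T(n) = 4T(n/2) + O(n^2):

a = 4, b = 2, c = 2
log_b(a) = log_2(4) = 2.0000

Case 2: c = 2 = log_2(4) = 2.0000
T(n) = O(n^2 log n) = O(n^2 log n)

For T(n) = 4T(n/2) + O(n^2): log_2(4) = 2.0000. This is Case 2 of the Master Theorem (c = log_b(a), equal work at all levels), giving O(n^2 log n).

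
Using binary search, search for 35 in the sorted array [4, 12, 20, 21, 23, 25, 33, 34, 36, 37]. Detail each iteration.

Binary search for 35 in [4, 12, 20, 21, 23, 25, 33, 34, 36, 37]:

lo=0, hi=9, mid=4, arr[mid]=23 -> 23 < 35, search right half
lo=5, hi=9, mid=7, arr[mid]=34 -> 34 < 35, search right half
lo=8, hi=9, mid=8, arr[mid]=36 -> 36 > 35, search left half
lo=8 > hi=7, target 35 not found

Binary search determines that 35 is not in the array after 3 comparisons. The search space was exhausted without finding the target.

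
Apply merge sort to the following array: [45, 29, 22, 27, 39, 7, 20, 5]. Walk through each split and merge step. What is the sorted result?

Merge sort trace:

Split: [45, 29, 22, 27, 39, 7, 20, 5] -> [45, 29, 22, 27] and [39, 7, 20, 5]
  Split: [45, 29, 22, 27] -> [45, 29] and [22, 27]
    Split: [45, 29] -> [45] and [29]
    Merge: [45] + [29] -> [29, 45]
    Split: [22, 27] -> [22] and [27]
    Merge: [22] + [27] -> [22, 27]
  Merge: [29, 45] + [22, 27] -> [22, 27, 29, 45]
  Split: [39, 7, 20, 5] -> [39, 7] and [20, 5]
    Split: [39, 7] -> [39] and [7]
    Merge: [39] + [7] -> [7, 39]
    Split: [20, 5] -> [20] and [5]
    Merge: [20] + [5] -> [5, 20]
  Merge: [7, 39] + [5, 20] -> [5, 7, 20, 39]
Merge: [22, 27, 29, 45] + [5, 7, 20, 39] -> [5, 7, 20, 22, 27, 29, 39, 45]

Final sorted array: [5, 7, 20, 22, 27, 29, 39, 45]

The merge sort proceeds by recursively splitting the array and merging sorted halves.
After all merges, the sorted array is [5, 7, 20, 22, 27, 29, 39, 45].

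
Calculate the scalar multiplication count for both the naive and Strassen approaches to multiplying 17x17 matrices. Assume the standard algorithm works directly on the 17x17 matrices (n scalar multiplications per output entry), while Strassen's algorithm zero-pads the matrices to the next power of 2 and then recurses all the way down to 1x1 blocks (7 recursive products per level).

Matrix multiplication for 17x17 matrices:

Strassen's algorithm requires power-of-2 dimensions. Pad 17x17 to 32x32 (next power of 2).

Standard algorithm: 17^3 = 4913 multiplications
Strassen's algorithm: 7^(log2(32)) = 7^5 = 16807 multiplications
Difference: 4913 - 16807 = -11894 (Strassen uses MORE here due to padding overhead — for small or just-over-power-of-2 n, padding can outweigh the per-level savings)

Standard: 4913 multiplications (17^3). Strassen: 16807 multiplications (7^5, after padding to 32x32). Strassen reduces 8 recursive multiplications to 7 at each level.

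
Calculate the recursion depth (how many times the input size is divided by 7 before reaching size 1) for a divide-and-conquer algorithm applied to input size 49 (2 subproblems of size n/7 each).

For divide and conquer with division factor 7:

Problem sizes at each level:
Level 0: 49
Level 1: 7
Level 2: 1

The root is level 0 and the size-1 base case is level 2 (the tree spans levels 0 through 2, i.e. 3 levels counting the root), so the depth is the number of divisions: log_7(49) = 2

The recursion tree depth is log_7(49) = 2. At each level, the problem size is divided by 7, so it takes 2 divisions to reduce to a base case of size 1. The algorithm makes 2 recursive calls at each level.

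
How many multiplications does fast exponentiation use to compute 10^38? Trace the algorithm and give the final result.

Computing 10^38 by squaring (build up from 10^1; each line after the first costs one multiplication):

10^1 = 10
10^2 = (10^1)^2 = 10^2 = 100
10^4 = (10^2)^2 = 100^2 = 10000
10^8 = (10^4)^2 = 10000^2 = 100000000
10^9 = 10 * 10^8 = 10 * 100000000 = 1000000000
10^18 = (10^9)^2 = 1000000000^2 = 1000000000000000000
10^19 = 10 * 10^18 = 10 * 1000000000000000000 = 10000000000000000000
10^38 = (10^19)^2 = 10000000000000000000^2 = 100000000000000000000000000000000000000

Result: 100000000000000000000000000000000000000
Multiplications needed: 7 (7 lines after 10^1)

10^38 = 100000000000000000000000000000000000000. Using exponentiation by squaring, this requires 7 multiplications. The key idea: if the exponent is even, square the half-power; if odd, multiply by the base once.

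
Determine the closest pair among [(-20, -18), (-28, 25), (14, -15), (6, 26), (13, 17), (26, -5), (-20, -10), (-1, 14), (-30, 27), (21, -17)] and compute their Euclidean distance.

Computing all pairwise distances among 10 points:

d((-20, -18), (-28, 25)) = 43.7379
d((-20, -18), (14, -15)) = 34.1321
d((-20, -18), (6, 26)) = 51.1077
d((-20, -18), (13, 17)) = 48.1041
d((-20, -18), (26, -5)) = 47.8017
d((-20, -18), (-20, -10)) = 8.0
d((-20, -18), (-1, 14)) = 37.2156
d((-20, -18), (-30, 27)) = 46.0977
d((-20, -18), (21, -17)) = 41.0122
d((-28, 25), (14, -15)) = 58.0
d((-28, 25), (6, 26)) = 34.0147
d((-28, 25), (13, 17)) = 41.7732
d((-28, 25), (26, -5)) = 61.7738
d((-28, 25), (-20, -10)) = 35.9026
d((-28, 25), (-1, 14)) = 29.1548
d((-28, 25), (-30, 27)) = 2.8284 <-- minimum
d((-28, 25), (21, -17)) = 64.5368
d((14, -15), (6, 26)) = 41.7732
d((14, -15), (13, 17)) = 32.0156
d((14, -15), (26, -5)) = 15.6205
d((14, -15), (-20, -10)) = 34.3657
d((14, -15), (-1, 14)) = 32.6497
d((14, -15), (-30, 27)) = 60.8276
d((14, -15), (21, -17)) = 7.2801
d((6, 26), (13, 17)) = 11.4018
d((6, 26), (26, -5)) = 36.8917
d((6, 26), (-20, -10)) = 44.4072
d((6, 26), (-1, 14)) = 13.8924
d((6, 26), (-30, 27)) = 36.0139
d((6, 26), (21, -17)) = 45.5412
d((13, 17), (26, -5)) = 25.5539
d((13, 17), (-20, -10)) = 42.638
d((13, 17), (-1, 14)) = 14.3178
d((13, 17), (-30, 27)) = 44.1475
d((13, 17), (21, -17)) = 34.9285
d((26, -5), (-20, -10)) = 46.2709
d((26, -5), (-1, 14)) = 33.0151
d((26, -5), (-30, 27)) = 64.4981
d((26, -5), (21, -17)) = 13.0
d((-20, -10), (-1, 14)) = 30.6105
d((-20, -10), (-30, 27)) = 38.3275
d((-20, -10), (21, -17)) = 41.5933
d((-1, 14), (-30, 27)) = 31.7805
d((-1, 14), (21, -17)) = 38.0132
d((-30, 27), (21, -17)) = 67.3573

Closest pair: (-28, 25) and (-30, 27) with distance 2.8284

The closest pair is (-28, 25) and (-30, 27) with Euclidean distance 2.8284. For 10 points, brute-force pairwise comparison is shown above. For large n, the divide-and-conquer algorithm (sort by x, recurse on halves, check the dividing strip) achieves O(n log n).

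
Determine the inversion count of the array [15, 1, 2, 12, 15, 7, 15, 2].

Finding inversions in [15, 1, 2, 12, 15, 7, 15, 2]:

(0, 1): arr[0]=15 > arr[1]=1
(0, 2): arr[0]=15 > arr[2]=2
(0, 3): arr[0]=15 > arr[3]=12
(0, 5): arr[0]=15 > arr[5]=7
(0, 7): arr[0]=15 > arr[7]=2
(3, 5): arr[3]=12 > arr[5]=7
(3, 7): arr[3]=12 > arr[7]=2
(4, 5): arr[4]=15 > arr[5]=7
(4, 7): arr[4]=15 > arr[7]=2
(5, 7): arr[5]=7 > arr[7]=2
(6, 7): arr[6]=15 > arr[7]=2

Total inversions: 11

The array has 11 inversion(s): (0,1), (0,2), (0,3), (0,5), (0,7), (3,5), (3,7), (4,5), (4,7), (5,7), (6,7). Each pair (i,j) satisfies i < j and arr[i] > arr[j].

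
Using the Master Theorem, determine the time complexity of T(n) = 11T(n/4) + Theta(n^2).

Master Theorem for T(n) = 11T(n/4) + O(n^2):

a = 11, b = 4, c = 2
log_b(a) = log_4(11) = 1.7297

Case 3: c = 2 > log_4(11) = 1.7297
T(n) = O(n^2) = O(n^2)

For T(n) = 11T(n/4) + O(n^2): log_4(11) = 1.7297. This is Case 3 of the Master Theorem (c > log_b(a), work dominated by root), giving O(n^2).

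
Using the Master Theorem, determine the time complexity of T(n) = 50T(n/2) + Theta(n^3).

Master Theorem for T(n) = 50T(n/2) + O(n^3):

a = 50, b = 2, c = 3
log_b(a) = log_2(50) = 5.6439

Case 1: c = 3 < log_2(50) = 5.6439
T(n) = O(n^(log_2 50))

For T(n) = 50T(n/2) + O(n^3): log_2(50) = 5.6439. This is Case 1 of the Master Theorem (c < log_b(a), work dominated by leaves), giving O(n^(log_2 50)).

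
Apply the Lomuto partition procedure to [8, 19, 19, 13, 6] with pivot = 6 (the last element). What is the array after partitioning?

Lomuto partition with pivot = 6:

Initial array: [8, 19, 19, 13, 6]

arr[0]=8 > 6: no swap
arr[1]=19 > 6: no swap
arr[2]=19 > 6: no swap
arr[3]=13 > 6: no swap

Place pivot at position 0: [6, 19, 19, 13, 8]
Pivot position: 0

After partitioning with pivot 6, the array becomes [6, 19, 19, 13, 8]. The pivot is placed at index 0. All elements to the left of the pivot are <= 6, and all elements to the right are > 6.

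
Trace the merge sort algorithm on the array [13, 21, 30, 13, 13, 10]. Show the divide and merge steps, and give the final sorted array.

Merge sort trace:

Split: [13, 21, 30, 13, 13, 10] -> [13, 21, 30] and [13, 13, 10]
  Split: [13, 21, 30] -> [13] and [21, 30]
    Split: [21, 30] -> [21] and [30]
    Merge: [21] + [30] -> [21, 30]
  Merge: [13] + [21, 30] -> [13, 21, 30]
  Split: [13, 13, 10] -> [13] and [13, 10]
    Split: [13, 10] -> [13] and [10]
    Merge: [13] + [10] -> [10, 13]
  Merge: [13] + [10, 13] -> [10, 13, 13]
Merge: [13, 21, 30] + [10, 13, 13] -> [10, 13, 13, 13, 21, 30]

Final sorted array: [10, 13, 13, 13, 21, 30]

The merge sort proceeds by recursively splitting the array and merging sorted halves.
After all merges, the sorted array is [10, 13, 13, 13, 21, 30].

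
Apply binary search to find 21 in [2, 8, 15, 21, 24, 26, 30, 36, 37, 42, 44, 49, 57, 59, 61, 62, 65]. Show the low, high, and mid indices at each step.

Binary search for 21 in [2, 8, 15, 21, 24, 26, 30, 36, 37, 42, 44, 49, 57, 59, 61, 62, 65]:

lo=0, hi=16, mid=8, arr[mid]=37 -> 37 > 21, search left half
lo=0, hi=7, mid=3, arr[mid]=21 -> Found target at index 3!

Binary search finds 21 at index 3 after 2 comparisons. The search repeatedly halves the search space by comparing with the middle element.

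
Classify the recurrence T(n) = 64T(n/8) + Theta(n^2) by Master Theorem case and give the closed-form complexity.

Master Theorem for T(n) = 64T(n/8) + O(n^2):

a = 64, b = 8, c = 2
log_b(a) = log_8(64) = 2.0000

Case 2: c = 2 = log_8(64) = 2.0000
T(n) = O(n^2 log n) = O(n^2 log n)

For T(n) = 64T(n/8) + O(n^2): log_8(64) = 2.0000. This is Case 2 of the Master Theorem (c = log_b(a), equal work at all levels), giving O(n^2 log n).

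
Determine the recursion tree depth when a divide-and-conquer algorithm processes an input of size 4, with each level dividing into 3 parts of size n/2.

For divide and conquer with division factor 2:

Problem sizes at each level:
Level 0: 4
Level 1: 2
Level 2: 1

The root is level 0 and the size-1 base case is level 2 (the tree spans levels 0 through 2, i.e. 3 levels counting the root), so the depth is the number of divisions: log_2(4) = 2

The recursion tree depth is log_2(4) = 2. At each level, the problem size is divided by 2, so it takes 2 divisions to reduce to a base case of size 1. The algorithm makes 3 recursive calls at each level.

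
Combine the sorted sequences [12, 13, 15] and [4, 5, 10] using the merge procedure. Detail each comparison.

Merging process:

Compare 12 vs 4: take 4 from right. Merged: [4]
Compare 12 vs 5: take 5 from right. Merged: [4, 5]
Compare 12 vs 10: take 10 from right. Merged: [4, 5, 10]
Append remaining from left: [12, 13, 15]. Merged: [4, 5, 10, 12, 13, 15]

Final merged array: [4, 5, 10, 12, 13, 15]
Total comparisons: 3

The merged array is [4, 5, 10, 12, 13, 15], requiring 3 comparisons. The merge step runs in O(n) time where n is the total number of elements.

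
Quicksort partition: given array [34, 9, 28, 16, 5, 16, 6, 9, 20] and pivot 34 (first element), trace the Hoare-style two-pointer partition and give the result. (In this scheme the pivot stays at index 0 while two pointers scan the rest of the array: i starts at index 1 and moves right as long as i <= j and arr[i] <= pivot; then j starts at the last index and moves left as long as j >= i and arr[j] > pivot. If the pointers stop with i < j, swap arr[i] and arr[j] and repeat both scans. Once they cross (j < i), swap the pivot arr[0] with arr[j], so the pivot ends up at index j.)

Hoare-style two-pointer partition with pivot = 34:

Initial array: [34, 9, 28, 16, 5, 16, 6, 9, 20]

Pointers start at i = 1, j = 8.
i ends at 9, j ends at 8: the pointers have crossed (j < i), so scanning stops.

Swap pivot arr[0] with arr[8] to place pivot at position 8: [20, 9, 28, 16, 5, 16, 6, 9, 34]
Pivot position: 8

After partitioning with pivot 34, the array becomes [20, 9, 28, 16, 5, 16, 6, 9, 34]. The pivot is placed at index 8. All elements to the left of the pivot are <= 34, and all elements to the right are > 34.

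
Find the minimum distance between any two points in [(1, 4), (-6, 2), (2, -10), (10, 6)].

Computing all pairwise distances among 4 points:

d((1, 4), (-6, 2)) = 7.2801 <-- minimum
d((1, 4), (2, -10)) = 14.0357
d((1, 4), (10, 6)) = 9.2195
d((-6, 2), (2, -10)) = 14.4222
d((-6, 2), (10, 6)) = 16.4924
d((2, -10), (10, 6)) = 17.8885

Closest pair: (1, 4) and (-6, 2) with distance 7.2801

The closest pair is (1, 4) and (-6, 2) with Euclidean distance 7.2801. For 4 points, brute-force pairwise comparison is shown above. For large n, the divide-and-conquer algorithm (sort by x, recurse on halves, check the dividing strip) achieves O(n log n).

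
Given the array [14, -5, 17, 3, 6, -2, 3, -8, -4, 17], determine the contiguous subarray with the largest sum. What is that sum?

Using Kadane's algorithm on [14, -5, 17, 3, 6, -2, 3, -8, -4, 17]:

Scanning through the array:
Position 1 (value -5): max_ending_here = 9, max_so_far = 14
Position 2 (value 17): max_ending_here = 26, max_so_far = 26
Position 3 (value 3): max_ending_here = 29, max_so_far = 29
Position 4 (value 6): max_ending_here = 35, max_so_far = 35
Position 5 (value -2): max_ending_here = 33, max_so_far = 35
Position 6 (value 3): max_ending_here = 36, max_so_far = 36
Position 7 (value -8): max_ending_here = 28, max_so_far = 36
Position 8 (value -4): max_ending_here = 24, max_so_far = 36
Position 9 (value 17): max_ending_here = 41, max_so_far = 41

Maximum subarray: [14, -5, 17, 3, 6, -2, 3, -8, -4, 17]
Maximum sum: 41

The maximum subarray is [14, -5, 17, 3, 6, -2, 3, -8, -4, 17] with sum 41. This subarray runs from index 0 to index 9.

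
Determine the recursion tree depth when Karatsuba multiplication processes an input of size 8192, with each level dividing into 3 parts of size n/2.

For divide and conquer with division factor 2:

Problem sizes at each level:
Level 0: 8192
Level 1: 4096
Level 2: 2048
Level 3: 1024
Level 4: 512
Level 5: 256
Level 6: 128
Level 7: 64
Level 8: 32
Level 9: 16
Level 10: 8
Level 11: 4
Level 12: 2
Level 13: 1

The root is level 0 and the size-1 base case is level 13 (the tree spans levels 0 through 13, i.e. 14 levels counting the root), so the depth is the number of divisions: log_2(8192) = 13

The recursion tree depth is log_2(8192) = 13. At each level, the problem size is divided by 2, so it takes 13 divisions to reduce to a base case of size 1. The algorithm makes 3 recursive calls at each level.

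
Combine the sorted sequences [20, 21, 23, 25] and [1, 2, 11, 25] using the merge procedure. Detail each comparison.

Merging process:

Compare 20 vs 1: take 1 from right. Merged: [1]
Compare 20 vs 2: take 2 from right. Merged: [1, 2]
Compare 20 vs 11: take 11 from right. Merged: [1, 2, 11]
Compare 20 vs 25: take 20 from left. Merged: [1, 2, 11, 20]
Compare 21 vs 25: take 21 from left. Merged: [1, 2, 11, 20, 21]
Compare 23 vs 25: take 23 from left. Merged: [1, 2, 11, 20, 21, 23]
Compare 25 vs 25: take 25 from left. Merged: [1, 2, 11, 20, 21, 23, 25]
Append remaining from right: [25]. Merged: [1, 2, 11, 20, 21, 23, 25, 25]

Final merged array: [1, 2, 11, 20, 21, 23, 25, 25]
Total comparisons: 7

The merged array is [1, 2, 11, 20, 21, 23, 25, 25], requiring 7 comparisons. The merge step runs in O(n) time where n is the total number of elements.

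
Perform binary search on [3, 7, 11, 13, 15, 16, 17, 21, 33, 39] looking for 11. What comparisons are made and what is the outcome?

Binary search for 11 in [3, 7, 11, 13, 15, 16, 17, 21, 33, 39]:

lo=0, hi=9, mid=4, arr[mid]=15 -> 15 > 11, search left half
lo=0, hi=3, mid=1, arr[mid]=7 -> 7 < 11, search right half
lo=2, hi=3, mid=2, arr[mid]=11 -> Found target at index 2!

Binary search finds 11 at index 2 after 3 comparisons. The search repeatedly halves the search space by comparing with the middle element.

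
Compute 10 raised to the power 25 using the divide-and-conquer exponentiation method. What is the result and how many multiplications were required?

Computing 10^25 by squaring (build up from 10^1; each line after the first costs one multiplication):

10^1 = 10
10^2 = (10^1)^2 = 10^2 = 100
10^3 = 10 * 10^2 = 10 * 100 = 1000
10^6 = (10^3)^2 = 1000^2 = 1000000
10^12 = (10^6)^2 = 1000000^2 = 1000000000000
10^24 = (10^12)^2 = 1000000000000^2 = 1000000000000000000000000
10^25 = 10 * 10^24 = 10 * 1000000000000000000000000 = 10000000000000000000000000

Result: 10000000000000000000000000
Multiplications needed: 6 (6 lines after 10^1)

10^25 = 10000000000000000000000000. Using exponentiation by squaring, this requires 6 multiplications. The key idea: if the exponent is even, square the half-power; if odd, multiply by the base once.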